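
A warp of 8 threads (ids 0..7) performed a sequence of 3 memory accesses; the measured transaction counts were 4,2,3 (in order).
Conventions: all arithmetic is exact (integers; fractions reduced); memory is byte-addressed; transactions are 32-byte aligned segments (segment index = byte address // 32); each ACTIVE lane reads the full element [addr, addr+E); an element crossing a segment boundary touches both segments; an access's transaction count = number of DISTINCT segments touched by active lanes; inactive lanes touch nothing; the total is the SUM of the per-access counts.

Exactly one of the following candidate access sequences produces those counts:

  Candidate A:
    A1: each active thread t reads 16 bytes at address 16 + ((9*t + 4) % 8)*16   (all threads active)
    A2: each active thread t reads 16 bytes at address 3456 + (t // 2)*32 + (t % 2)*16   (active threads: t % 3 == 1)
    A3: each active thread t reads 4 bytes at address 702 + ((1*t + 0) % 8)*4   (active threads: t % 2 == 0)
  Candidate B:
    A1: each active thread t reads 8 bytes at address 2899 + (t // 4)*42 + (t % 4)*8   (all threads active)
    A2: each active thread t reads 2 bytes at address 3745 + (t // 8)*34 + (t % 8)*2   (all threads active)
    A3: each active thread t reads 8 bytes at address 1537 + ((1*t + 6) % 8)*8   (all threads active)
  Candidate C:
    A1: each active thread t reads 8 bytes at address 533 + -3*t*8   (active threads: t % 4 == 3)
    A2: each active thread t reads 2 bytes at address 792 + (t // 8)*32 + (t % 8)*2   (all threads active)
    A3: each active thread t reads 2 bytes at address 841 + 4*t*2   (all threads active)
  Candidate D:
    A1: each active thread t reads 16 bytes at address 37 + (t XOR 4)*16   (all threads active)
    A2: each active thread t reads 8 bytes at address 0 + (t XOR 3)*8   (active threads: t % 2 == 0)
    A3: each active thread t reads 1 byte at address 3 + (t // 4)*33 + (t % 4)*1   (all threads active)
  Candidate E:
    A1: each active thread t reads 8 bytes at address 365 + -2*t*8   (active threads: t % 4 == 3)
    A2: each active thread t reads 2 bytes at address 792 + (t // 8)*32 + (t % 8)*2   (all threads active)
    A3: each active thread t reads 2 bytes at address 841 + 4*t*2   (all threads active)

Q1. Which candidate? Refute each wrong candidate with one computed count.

A: A1 gives 5 transactions, not 4
B: A1 gives 3 transactions, not 4
C: A1 gives 2 transactions, not 4
D: A1 gives 5 transactions, not 4
E: all counts match (4,2,3)

Answer: E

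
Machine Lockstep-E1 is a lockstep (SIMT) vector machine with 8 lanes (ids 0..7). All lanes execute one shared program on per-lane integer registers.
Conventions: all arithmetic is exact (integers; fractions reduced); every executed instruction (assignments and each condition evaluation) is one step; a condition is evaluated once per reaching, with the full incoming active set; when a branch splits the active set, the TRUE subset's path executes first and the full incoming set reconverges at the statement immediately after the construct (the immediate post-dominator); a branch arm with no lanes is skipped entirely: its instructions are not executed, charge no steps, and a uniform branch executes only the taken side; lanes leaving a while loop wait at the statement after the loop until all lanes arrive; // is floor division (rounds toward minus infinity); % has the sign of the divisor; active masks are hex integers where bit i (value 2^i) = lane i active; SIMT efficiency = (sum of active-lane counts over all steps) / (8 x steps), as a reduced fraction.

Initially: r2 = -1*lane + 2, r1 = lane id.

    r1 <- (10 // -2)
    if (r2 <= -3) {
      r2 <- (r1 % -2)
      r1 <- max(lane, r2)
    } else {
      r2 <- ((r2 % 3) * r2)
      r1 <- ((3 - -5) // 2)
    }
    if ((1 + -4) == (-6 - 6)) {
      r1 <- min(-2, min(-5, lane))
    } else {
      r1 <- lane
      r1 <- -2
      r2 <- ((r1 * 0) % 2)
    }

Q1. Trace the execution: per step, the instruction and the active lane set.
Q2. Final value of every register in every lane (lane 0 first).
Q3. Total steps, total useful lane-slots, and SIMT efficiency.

step 0: r1 <- (10 // -2)             0xff
step 1: eval (r2 <= -3)              0xff
step 2: r2 <- (r1 % -2)              0xe0
step 3: r1 <- max(lane, r2)          0xe0
step 4: r2 <- ((r2 % 3) * r2)        0x1f
step 5: r1 <- ((3 - -5) // 2)        0x1f
step 6: eval ((1 + -4) == (-6 - 6))  0xff
step 7: r1 <- lane                   0xff
step 8: r1 <- -2                     0xff
step 9: r2 <- ((r1 * 0) % 2)         0xff

Answer: 10 steps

r2: 0,0,0,0,0,0,0,0
r1: -2,-2,-2,-2,-2,-2,-2,-2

steps = 10; useful = 64; efficiency = 64/80 = 4/5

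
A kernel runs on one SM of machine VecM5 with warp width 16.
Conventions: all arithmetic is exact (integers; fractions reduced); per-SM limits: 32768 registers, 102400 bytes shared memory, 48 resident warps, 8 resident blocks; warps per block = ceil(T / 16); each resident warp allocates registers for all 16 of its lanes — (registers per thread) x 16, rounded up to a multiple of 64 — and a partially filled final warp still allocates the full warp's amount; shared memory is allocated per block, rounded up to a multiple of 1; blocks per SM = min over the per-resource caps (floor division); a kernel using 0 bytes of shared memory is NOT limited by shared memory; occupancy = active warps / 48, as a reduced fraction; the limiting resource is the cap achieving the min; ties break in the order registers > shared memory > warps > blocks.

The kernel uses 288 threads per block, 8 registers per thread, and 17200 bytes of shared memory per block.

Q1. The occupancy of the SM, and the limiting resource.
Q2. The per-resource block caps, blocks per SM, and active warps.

Answer: occupancy 3/4, limited by warps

registers: 14 blocks
shared memory: 5 blocks
warps: 2 blocks
blocks: 8 blocks

Answer: 2 blocks, 36 active warps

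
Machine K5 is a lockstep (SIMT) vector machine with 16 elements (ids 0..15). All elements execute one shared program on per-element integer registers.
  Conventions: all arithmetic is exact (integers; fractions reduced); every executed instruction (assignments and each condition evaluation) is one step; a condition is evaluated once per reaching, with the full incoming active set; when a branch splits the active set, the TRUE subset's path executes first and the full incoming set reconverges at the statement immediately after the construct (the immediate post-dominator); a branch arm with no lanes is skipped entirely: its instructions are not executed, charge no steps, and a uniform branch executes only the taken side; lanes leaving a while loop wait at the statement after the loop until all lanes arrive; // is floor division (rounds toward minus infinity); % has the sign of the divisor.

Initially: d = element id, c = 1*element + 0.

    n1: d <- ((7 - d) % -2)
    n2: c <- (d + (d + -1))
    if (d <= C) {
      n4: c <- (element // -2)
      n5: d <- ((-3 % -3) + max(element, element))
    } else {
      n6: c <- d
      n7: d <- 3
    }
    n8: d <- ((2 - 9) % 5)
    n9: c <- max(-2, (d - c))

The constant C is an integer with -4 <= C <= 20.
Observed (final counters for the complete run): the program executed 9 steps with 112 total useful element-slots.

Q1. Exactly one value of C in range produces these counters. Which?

Answer: C = -1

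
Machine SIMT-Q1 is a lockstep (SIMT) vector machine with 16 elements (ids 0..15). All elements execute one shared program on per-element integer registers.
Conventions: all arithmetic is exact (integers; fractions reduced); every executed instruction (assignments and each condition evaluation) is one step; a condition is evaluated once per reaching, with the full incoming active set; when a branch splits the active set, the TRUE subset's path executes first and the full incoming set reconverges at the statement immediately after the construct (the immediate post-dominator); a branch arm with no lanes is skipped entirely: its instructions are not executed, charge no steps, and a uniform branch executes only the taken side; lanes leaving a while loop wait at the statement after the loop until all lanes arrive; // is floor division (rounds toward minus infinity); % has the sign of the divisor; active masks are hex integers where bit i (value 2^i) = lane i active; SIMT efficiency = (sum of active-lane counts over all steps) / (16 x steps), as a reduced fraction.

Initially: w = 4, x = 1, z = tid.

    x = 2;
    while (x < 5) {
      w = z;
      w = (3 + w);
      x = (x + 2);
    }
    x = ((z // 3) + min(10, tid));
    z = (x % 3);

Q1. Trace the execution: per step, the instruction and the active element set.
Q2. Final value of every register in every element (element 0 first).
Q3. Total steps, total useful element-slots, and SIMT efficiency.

step 0: x <- 2                       0xffff
step 1: eval (x < 5)                 0xffff
step 2: w <- z                       0xffff
step 3: w <- (3 + w)                 0xffff
step 4: x <- (x + 2)                 0xffff
step 5: eval (x < 5)                 0xffff
step 6: w <- z                       0xffff
step 7: w <- (3 + w)                 0xffff
step 8: x <- (x + 2)                 0xffff
step 9: eval (x < 5)                 0xffff
step 10: x <- ((z // 3) + min(10, tid)) 0xffff
step 11: z <- (x % 3)                 0xffff

Answer: 12 steps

w: 3,4,5,6,7,8,9,10,11,12,13,14,15,16,17,18
x: 0,1,2,4,5,6,8,9,10,12,13,13,14,14,14,15
z: 0,1,2,1,2,0,2,0,1,0,1,1,2,2,2,0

steps = 12; useful = 192; efficiency = 192/192 = 1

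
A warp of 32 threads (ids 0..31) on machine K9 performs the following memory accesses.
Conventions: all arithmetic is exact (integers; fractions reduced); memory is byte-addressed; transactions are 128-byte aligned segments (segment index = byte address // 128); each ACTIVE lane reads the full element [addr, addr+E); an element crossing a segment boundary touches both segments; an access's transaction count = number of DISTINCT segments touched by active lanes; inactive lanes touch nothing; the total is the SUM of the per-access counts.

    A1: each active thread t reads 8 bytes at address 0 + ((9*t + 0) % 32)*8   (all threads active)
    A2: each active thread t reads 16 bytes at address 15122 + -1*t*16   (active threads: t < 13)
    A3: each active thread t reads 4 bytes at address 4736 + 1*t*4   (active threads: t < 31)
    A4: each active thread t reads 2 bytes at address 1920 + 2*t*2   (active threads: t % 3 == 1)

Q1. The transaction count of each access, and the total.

A1: 2 transactions
A2: 3 transactions
A3: 1 transaction
A4: 1 transaction

Answer: 2,3,1,1; total 7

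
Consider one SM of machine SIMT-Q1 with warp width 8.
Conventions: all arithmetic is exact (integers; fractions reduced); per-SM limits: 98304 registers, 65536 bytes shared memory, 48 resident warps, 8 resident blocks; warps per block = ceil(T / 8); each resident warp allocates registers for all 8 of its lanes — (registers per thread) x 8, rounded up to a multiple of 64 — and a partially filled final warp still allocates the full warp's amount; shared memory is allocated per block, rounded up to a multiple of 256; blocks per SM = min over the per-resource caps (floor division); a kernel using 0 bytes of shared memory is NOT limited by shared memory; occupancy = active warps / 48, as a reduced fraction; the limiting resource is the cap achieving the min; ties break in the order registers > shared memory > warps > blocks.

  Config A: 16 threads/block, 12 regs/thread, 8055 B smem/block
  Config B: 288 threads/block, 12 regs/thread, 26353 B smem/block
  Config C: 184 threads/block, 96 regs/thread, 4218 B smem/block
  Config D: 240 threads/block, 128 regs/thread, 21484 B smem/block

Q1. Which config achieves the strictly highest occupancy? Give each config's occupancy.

occupancies: A 1/3, B 3/4, C 23/24, D 5/8

Answer: C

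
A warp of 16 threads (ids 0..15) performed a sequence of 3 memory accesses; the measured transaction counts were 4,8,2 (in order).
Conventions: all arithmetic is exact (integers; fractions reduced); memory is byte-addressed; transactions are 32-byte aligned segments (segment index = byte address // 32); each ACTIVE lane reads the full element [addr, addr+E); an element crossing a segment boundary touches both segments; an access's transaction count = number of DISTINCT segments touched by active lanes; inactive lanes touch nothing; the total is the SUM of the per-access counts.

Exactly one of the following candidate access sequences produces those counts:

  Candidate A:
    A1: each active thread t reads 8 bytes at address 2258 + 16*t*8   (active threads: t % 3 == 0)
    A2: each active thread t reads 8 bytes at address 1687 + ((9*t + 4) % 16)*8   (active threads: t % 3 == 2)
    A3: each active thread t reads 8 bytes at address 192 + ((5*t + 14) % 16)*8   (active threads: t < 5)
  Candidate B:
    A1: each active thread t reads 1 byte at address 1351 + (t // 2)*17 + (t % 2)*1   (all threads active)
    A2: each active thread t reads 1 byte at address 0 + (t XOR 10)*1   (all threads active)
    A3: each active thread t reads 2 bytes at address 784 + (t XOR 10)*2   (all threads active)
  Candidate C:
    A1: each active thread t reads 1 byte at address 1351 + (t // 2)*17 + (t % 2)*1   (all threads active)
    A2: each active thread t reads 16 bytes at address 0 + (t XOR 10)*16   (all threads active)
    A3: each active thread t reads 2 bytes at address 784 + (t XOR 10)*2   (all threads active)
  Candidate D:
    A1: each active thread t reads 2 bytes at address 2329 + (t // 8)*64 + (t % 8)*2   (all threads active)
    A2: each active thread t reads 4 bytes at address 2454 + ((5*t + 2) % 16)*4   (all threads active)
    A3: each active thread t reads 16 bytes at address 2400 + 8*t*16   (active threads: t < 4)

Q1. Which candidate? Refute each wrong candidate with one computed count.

A: A1 gives 6 transactions, not 4
B: A2 gives 1 transaction, not 8
D: A2 gives 3 transactions, not 8
C: all counts match (4,8,2)

Answer: C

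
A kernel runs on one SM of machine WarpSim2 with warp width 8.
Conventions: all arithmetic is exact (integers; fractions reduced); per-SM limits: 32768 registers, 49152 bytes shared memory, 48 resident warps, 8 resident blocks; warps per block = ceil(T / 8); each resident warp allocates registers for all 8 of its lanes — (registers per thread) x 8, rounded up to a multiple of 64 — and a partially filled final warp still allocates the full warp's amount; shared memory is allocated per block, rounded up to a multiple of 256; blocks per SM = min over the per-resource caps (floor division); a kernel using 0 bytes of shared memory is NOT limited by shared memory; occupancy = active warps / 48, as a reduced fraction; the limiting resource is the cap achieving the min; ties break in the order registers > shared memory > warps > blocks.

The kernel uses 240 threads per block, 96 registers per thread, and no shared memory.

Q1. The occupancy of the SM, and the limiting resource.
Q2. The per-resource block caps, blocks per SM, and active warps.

Answer: occupancy 5/8, limited by registers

registers: 1 block
shared memory: no limit (kernel uses none)
warps: 1 block
blocks: 8 blocks

Answer: 1 block, 30 active warps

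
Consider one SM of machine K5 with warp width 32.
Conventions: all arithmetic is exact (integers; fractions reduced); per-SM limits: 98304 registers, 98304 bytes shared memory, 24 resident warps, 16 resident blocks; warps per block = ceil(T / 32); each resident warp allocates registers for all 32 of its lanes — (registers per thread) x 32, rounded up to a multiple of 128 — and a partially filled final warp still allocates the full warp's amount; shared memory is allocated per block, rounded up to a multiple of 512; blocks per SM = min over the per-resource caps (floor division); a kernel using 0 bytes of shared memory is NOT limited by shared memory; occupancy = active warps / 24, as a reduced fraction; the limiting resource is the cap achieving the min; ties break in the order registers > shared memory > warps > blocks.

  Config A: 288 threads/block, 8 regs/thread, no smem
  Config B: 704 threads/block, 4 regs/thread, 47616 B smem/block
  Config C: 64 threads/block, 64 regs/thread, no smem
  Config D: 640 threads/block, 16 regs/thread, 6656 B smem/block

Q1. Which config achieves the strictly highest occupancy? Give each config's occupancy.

occupancies: A 3/4, B 11/12, C 1, D 5/6

Answer: C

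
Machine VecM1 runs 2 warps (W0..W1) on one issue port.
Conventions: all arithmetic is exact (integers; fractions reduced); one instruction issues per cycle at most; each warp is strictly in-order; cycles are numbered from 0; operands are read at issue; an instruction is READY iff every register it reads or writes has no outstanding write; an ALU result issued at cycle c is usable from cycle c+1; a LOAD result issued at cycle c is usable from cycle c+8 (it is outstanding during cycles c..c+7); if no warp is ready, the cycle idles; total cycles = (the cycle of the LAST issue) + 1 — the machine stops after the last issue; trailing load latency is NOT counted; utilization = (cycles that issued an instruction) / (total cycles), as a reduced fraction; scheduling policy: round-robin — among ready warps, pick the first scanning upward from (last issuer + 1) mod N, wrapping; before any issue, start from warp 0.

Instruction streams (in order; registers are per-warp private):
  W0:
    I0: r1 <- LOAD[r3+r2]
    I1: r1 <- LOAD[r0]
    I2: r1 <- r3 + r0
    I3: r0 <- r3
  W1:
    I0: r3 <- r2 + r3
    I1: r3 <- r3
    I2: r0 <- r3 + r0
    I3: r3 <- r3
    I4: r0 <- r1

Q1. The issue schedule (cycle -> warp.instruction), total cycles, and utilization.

cycle 0: W0.I0
cycle 1: W1.I0
cycle 2: W1.I1
cycle 3: W1.I2
cycle 4: W1.I3
cycle 5: W1.I4
cycle 6: idle
cycle 7: idle
cycle 8: W0.I1
cycle 9: idle
cycle 10: idle
cycle 11: idle
cycle 12: idle
cycle 13: idle
cycle 14: idle
cycle 15: idle
cycle 16: W0.I2
cycle 17: W0.I3

Answer: 18 cycles, utilization 1/2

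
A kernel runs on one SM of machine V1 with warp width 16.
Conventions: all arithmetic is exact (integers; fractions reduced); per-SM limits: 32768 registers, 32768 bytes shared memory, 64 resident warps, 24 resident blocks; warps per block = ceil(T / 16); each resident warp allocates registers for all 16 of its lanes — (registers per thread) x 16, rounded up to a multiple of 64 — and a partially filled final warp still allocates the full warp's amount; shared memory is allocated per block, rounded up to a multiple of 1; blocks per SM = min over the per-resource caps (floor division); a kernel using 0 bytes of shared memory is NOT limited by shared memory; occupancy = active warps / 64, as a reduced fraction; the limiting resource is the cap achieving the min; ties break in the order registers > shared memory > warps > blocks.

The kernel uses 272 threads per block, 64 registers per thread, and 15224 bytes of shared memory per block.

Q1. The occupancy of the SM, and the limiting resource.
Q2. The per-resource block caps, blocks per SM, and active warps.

Answer: occupancy 17/64, limited by registers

registers: 1 block
shared memory: 2 blocks
warps: 3 blocks
blocks: 24 blocks

Answer: 1 block, 17 active warps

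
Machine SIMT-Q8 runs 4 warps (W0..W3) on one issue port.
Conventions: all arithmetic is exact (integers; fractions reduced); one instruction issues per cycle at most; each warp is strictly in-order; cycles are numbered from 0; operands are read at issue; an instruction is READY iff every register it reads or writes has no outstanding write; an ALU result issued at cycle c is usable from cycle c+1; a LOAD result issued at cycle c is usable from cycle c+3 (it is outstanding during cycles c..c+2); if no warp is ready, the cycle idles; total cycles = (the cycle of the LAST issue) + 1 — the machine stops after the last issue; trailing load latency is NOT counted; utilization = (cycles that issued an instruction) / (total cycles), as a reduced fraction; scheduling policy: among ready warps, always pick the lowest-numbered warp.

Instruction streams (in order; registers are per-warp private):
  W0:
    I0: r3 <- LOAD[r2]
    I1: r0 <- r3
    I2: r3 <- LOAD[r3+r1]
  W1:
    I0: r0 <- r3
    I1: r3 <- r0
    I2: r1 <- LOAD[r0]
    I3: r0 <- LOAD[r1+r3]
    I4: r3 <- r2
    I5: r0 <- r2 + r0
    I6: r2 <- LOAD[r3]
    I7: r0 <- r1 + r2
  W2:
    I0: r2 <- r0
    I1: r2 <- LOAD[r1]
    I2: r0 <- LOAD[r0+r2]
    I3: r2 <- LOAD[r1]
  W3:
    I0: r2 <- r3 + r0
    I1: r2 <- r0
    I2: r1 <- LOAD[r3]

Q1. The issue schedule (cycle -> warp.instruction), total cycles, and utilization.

cycle 0: W0.I0
cycle 1: W1.I0
cycle 2: W1.I1
cycle 3: W0.I1
cycle 4: W0.I2
cycle 5: W1.I2
cycle 6: W2.I0
cycle 7: W2.I1
cycle 8: W1.I3
cycle 9: W1.I4
cycle 10: W2.I2
cycle 11: W1.I5
cycle 12: W1.I6
cycle 13: W2.I3
cycle 14: W3.I0
cycle 15: W1.I7
cycle 16: W3.I1
cycle 17: W3.I2

Answer: 18 cycles, utilization 1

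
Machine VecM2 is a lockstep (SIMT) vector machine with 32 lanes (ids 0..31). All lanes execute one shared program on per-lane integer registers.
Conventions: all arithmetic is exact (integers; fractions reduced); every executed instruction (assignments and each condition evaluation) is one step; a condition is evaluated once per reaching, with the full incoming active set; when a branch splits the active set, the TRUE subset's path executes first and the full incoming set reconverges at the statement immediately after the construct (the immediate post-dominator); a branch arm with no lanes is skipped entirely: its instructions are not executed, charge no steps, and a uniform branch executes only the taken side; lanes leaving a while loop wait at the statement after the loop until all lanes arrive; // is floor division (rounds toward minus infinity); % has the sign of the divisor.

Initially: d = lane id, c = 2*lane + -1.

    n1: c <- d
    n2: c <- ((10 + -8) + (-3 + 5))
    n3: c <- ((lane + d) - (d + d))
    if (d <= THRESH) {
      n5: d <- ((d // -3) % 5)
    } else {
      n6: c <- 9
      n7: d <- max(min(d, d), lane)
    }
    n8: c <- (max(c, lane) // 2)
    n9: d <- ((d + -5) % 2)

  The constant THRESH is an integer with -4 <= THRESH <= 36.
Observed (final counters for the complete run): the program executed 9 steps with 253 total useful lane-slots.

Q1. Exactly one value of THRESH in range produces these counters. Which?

Answer: THRESH = 2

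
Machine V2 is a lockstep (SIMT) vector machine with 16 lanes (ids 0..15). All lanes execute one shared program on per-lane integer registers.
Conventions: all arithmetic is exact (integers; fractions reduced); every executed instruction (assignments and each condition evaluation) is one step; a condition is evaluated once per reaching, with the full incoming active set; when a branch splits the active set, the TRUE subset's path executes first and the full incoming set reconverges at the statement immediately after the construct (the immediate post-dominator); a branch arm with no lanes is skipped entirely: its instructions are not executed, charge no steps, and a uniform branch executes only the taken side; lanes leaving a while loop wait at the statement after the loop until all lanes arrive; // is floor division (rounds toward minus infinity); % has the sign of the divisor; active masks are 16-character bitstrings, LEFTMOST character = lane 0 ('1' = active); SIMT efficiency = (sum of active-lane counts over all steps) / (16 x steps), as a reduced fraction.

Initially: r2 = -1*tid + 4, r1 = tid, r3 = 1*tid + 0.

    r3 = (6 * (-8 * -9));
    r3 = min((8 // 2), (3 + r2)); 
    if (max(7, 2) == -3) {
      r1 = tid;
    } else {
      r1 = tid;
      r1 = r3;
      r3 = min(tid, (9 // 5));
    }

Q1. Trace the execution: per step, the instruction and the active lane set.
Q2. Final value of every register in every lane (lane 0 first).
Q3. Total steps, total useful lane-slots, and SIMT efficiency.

step 0: r3 <- (6 * (-8 * -9))        1111111111111111
step 1: r3 <- min((8 // 2), (3 + r2)) 1111111111111111
step 2: eval (max(7, 2) == -3)       1111111111111111
step 3: r1 <- tid                    1111111111111111
step 4: r1 <- r3                     1111111111111111
step 5: r3 <- min(tid, (9 // 5))     1111111111111111

Answer: 6 steps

r2: 4,3,2,1,0,-1,-2,-3,-4,-5,-6,-7,-8,-9,-10,-11
r1: 4,4,4,4,3,2,1,0,-1,-2,-3,-4,-5,-6,-7,-8
r3: 0,1,1,1,1,1,1,1,1,1,1,1,1,1,1,1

steps = 6; useful = 96; efficiency = 96/96 = 1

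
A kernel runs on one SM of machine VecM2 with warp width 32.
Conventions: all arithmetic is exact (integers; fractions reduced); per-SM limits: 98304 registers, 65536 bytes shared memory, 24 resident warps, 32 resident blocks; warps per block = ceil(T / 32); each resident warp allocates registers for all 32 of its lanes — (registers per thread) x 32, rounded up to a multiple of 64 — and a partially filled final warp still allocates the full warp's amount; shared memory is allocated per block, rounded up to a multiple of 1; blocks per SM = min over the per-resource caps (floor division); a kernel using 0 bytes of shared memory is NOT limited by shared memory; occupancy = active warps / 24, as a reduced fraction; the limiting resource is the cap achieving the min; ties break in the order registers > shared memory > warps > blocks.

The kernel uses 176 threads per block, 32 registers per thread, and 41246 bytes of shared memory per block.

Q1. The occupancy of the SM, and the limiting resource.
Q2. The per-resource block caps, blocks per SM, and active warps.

Answer: occupancy 1/4, limited by shared memory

registers: 16 blocks
shared memory: 1 block
warps: 4 blocks
blocks: 32 blocks

Answer: 1 block, 6 active warps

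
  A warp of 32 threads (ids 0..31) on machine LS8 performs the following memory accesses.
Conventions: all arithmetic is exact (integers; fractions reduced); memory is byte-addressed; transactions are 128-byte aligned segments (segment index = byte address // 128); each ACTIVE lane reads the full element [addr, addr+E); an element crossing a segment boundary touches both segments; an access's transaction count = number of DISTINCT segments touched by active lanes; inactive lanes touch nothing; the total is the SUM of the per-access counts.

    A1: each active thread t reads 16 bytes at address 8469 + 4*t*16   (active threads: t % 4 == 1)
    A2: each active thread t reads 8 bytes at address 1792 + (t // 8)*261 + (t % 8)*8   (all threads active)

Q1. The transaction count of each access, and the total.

A1: 8 transactions
A2: 4 transactions

Answer: 8,4; total 12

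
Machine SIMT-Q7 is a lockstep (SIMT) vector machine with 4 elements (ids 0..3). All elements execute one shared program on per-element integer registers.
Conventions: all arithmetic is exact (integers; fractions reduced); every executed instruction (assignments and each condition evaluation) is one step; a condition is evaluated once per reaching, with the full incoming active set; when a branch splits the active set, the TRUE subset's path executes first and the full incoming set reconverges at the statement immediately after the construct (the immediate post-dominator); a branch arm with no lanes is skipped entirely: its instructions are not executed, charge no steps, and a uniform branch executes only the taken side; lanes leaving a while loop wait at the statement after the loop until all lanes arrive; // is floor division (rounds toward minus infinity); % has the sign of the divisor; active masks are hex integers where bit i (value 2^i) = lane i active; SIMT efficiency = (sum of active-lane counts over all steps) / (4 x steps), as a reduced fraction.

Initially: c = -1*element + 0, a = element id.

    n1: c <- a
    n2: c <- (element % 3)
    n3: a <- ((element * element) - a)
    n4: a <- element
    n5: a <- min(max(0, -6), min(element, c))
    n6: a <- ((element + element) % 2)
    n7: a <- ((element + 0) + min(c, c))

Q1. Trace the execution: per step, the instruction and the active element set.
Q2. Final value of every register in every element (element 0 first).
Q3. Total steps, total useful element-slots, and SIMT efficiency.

step 0: c <- a                       0xf
step 1: c <- (element % 3)           0xf
step 2: a <- ((element * element) - a) 0xf
step 3: a <- element                 0xf
step 4: a <- min(max(0, -6), min(element, c)) 0xf
step 5: a <- ((element + element) % 2) 0xf
step 6: a <- ((element + 0) + min(c, c)) 0xf

Answer: 7 steps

c: 0,1,2,0
a: 0,2,4,3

steps = 7; useful = 28; efficiency = 28/28 = 1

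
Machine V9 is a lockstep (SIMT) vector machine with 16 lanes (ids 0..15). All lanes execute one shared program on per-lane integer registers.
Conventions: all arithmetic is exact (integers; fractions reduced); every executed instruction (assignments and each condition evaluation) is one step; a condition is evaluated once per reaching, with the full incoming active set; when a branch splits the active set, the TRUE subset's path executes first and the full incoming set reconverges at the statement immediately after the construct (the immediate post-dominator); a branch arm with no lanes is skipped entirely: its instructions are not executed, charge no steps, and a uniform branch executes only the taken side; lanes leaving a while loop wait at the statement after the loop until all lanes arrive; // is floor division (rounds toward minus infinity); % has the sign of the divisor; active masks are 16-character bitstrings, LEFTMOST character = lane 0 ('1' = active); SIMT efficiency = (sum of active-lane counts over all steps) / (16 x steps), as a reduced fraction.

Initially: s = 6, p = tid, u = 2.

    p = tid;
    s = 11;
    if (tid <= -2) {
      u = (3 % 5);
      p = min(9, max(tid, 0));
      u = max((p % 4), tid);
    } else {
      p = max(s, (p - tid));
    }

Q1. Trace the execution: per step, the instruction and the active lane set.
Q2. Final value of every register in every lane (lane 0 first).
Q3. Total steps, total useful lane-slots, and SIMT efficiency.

step 0: p <- tid                     1111111111111111
step 1: s <- 11                      1111111111111111
step 2: eval (tid <= -2)             1111111111111111
step 3: p <- max(s, (p - tid))       1111111111111111

Answer: 4 steps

s: 11,11,11,11,11,11,11,11,11,11,11,11,11,11,11,11
p: 11,11,11,11,11,11,11,11,11,11,11,11,11,11,11,11
u: 2,2,2,2,2,2,2,2,2,2,2,2,2,2,2,2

steps = 4; useful = 64; efficiency = 64/64 = 1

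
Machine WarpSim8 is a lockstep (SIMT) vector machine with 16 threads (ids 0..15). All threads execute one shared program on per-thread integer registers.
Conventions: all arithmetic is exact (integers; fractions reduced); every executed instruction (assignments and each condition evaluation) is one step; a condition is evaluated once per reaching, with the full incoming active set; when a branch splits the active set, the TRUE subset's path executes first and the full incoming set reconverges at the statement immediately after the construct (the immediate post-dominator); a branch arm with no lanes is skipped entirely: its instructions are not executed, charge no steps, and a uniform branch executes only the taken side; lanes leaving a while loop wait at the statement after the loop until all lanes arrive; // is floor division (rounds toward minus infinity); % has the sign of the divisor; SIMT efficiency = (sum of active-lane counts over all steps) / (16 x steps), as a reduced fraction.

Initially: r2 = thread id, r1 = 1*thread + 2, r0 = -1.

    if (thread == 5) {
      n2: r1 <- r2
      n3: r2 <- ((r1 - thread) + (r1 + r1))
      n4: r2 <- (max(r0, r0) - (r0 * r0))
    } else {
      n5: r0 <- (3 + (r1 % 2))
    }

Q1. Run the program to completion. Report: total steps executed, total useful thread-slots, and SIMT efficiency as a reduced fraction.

Answer: 5 steps, 34 useful, 17/40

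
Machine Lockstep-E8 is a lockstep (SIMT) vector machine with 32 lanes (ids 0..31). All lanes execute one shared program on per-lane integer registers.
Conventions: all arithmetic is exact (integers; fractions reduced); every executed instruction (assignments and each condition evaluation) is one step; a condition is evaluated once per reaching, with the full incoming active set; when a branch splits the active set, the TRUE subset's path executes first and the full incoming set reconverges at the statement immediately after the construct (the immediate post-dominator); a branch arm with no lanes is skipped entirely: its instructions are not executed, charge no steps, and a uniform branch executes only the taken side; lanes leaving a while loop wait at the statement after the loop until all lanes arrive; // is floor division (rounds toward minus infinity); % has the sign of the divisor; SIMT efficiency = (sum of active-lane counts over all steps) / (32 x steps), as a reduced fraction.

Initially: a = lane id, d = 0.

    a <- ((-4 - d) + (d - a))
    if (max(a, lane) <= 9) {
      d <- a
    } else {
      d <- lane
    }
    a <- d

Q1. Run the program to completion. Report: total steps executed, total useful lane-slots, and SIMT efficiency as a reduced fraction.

Answer: 5 steps, 128 useful, 4/5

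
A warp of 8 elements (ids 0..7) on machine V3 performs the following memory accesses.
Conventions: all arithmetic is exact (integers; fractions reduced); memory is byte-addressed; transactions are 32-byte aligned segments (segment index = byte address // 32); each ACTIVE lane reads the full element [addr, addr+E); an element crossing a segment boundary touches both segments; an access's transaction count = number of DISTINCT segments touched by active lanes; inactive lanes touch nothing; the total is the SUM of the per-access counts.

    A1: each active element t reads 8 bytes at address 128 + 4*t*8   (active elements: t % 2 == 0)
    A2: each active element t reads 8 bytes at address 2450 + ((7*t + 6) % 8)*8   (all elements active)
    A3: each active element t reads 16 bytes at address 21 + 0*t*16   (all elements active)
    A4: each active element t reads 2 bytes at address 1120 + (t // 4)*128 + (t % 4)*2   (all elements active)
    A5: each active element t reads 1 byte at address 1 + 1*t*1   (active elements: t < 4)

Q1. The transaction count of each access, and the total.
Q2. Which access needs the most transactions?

A1: 4 transactions
A2: 3 transactions
A3: 2 transactions
A4: 2 transactions
A5: 1 transaction

Answer: 4,3,2,2,1; total 12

Answer: A1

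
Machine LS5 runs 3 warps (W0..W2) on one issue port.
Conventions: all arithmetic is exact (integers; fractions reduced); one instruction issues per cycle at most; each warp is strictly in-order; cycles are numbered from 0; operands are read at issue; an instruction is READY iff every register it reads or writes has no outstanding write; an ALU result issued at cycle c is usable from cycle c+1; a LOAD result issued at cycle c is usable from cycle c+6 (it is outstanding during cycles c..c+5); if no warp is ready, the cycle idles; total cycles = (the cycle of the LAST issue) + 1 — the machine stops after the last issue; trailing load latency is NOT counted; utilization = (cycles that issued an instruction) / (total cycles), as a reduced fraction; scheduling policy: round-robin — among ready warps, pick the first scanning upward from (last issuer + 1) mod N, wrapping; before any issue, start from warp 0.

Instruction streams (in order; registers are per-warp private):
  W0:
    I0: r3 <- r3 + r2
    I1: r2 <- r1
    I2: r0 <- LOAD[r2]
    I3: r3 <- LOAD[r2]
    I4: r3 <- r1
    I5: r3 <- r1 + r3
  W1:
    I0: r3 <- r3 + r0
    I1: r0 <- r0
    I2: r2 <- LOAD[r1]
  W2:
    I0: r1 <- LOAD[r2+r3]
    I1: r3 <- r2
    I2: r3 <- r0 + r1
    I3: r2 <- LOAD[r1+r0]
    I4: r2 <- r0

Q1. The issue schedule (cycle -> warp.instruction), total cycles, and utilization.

cycle 0: W0.I0
cycle 1: W1.I0
cycle 2: W2.I0
cycle 3: W0.I1
cycle 4: W1.I1
cycle 5: W2.I1
cycle 6: W0.I2
cycle 7: W1.I2
cycle 8: W2.I2
cycle 9: W0.I3
cycle 10: W2.I3
cycle 11: idle
cycle 12: idle
cycle 13: idle
cycle 14: idle
cycle 15: W0.I4
cycle 16: W2.I4
cycle 17: W0.I5

Answer: 18 cycles, utilization 7/9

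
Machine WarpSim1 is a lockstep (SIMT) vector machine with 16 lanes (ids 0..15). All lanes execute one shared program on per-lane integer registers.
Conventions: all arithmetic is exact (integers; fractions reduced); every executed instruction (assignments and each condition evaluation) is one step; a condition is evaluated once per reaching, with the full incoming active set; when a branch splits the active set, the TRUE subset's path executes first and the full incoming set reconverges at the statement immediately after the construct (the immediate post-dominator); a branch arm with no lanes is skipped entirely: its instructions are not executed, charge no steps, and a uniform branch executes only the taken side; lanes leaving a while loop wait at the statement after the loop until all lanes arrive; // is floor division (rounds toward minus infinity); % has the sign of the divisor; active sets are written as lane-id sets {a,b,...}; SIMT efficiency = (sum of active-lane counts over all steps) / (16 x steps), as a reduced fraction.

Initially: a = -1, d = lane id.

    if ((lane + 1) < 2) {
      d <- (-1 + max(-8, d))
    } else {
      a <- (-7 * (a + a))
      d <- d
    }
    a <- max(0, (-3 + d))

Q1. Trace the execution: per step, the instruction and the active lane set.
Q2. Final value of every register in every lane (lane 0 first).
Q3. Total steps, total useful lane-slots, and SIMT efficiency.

step 0: eval ((lane + 1) < 2)        {0,1,2,3,4,5,6,7,8,9,10,11,12,13,14,15}
step 1: d <- (-1 + max(-8, d))       {0}
step 2: a <- (-7 * (a + a))          {1,2,3,4,5,6,7,8,9,10,11,12,13,14,15}
step 3: d <- d                       {1,2,3,4,5,6,7,8,9,10,11,12,13,14,15}
step 4: a <- max(0, (-3 + d))        {0,1,2,3,4,5,6,7,8,9,10,11,12,13,14,15}

Answer: 5 steps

a: 0,0,0,0,1,2,3,4,5,6,7,8,9,10,11,12
d: -1,1,2,3,4,5,6,7,8,9,10,11,12,13,14,15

steps = 5; useful = 63; efficiency = 63/80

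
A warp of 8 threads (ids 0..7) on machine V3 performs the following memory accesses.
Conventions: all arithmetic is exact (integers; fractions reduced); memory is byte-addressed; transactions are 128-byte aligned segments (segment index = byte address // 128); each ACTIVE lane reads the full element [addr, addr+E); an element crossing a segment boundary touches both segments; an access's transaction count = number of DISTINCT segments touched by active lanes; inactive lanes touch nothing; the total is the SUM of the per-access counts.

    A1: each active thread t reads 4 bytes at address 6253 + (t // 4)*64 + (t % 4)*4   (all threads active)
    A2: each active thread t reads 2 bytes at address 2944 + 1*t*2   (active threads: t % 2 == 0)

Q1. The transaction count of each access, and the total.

A1: 2 transactions
A2: 1 transaction

Answer: 2,1; total 3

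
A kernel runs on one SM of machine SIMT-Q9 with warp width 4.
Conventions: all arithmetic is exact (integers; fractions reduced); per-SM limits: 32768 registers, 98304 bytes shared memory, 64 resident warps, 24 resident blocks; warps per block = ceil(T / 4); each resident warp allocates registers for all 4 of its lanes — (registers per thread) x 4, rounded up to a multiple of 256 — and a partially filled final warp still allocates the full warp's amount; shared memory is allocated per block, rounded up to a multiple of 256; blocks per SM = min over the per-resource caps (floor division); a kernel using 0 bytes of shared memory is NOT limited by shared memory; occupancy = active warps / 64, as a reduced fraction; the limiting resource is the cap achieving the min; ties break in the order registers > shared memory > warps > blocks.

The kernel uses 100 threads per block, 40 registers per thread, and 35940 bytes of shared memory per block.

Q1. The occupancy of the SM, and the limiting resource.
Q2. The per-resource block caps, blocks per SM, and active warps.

Answer: occupancy 25/32, limited by shared memory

registers: 5 blocks
shared memory: 2 blocks
warps: 2 blocks
blocks: 24 blocks

Answer: 2 blocks, 50 active warps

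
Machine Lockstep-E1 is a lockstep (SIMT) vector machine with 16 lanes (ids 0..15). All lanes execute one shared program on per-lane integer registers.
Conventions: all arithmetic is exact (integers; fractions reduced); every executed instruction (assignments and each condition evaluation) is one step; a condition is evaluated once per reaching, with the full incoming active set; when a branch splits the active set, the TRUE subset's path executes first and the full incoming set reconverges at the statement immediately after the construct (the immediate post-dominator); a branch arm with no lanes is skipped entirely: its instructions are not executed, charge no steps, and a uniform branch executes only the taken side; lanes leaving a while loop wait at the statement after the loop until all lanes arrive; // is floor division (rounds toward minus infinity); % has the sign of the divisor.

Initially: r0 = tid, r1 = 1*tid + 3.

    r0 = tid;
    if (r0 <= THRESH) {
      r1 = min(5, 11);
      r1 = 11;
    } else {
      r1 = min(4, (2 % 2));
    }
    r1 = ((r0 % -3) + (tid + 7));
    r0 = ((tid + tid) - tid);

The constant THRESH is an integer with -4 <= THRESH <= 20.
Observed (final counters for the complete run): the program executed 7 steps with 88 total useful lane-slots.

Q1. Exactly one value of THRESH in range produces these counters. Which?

Answer: THRESH = 7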